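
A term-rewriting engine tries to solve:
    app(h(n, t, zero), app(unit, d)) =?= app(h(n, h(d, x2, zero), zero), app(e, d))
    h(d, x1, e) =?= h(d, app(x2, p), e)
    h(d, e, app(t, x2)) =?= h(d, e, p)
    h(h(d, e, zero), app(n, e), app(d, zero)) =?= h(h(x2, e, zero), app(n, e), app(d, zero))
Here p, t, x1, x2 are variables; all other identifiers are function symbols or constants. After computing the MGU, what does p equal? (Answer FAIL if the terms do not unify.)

FAIL

Decompose app/2: h(n, t, zero) =?= h(n, h(d, x2, zero), zero),  app(unit, d) =?= app(e, d).
Decompose h/3: n =?= n,  t =?= h(d, x2, zero),  zero =?= zero.
Delete trivial equation n =?= n.
Bind t := h(d, x2, zero); substituting into the one remaining equation that mentions t gives: h(d, e, app(h(d, x2, zero), x2)) =?= h(d, e, p).
Delete trivial equation zero =?= zero.
Decompose app/2: unit =?= e,  d =?= d.
Clash: constants unit and e differ; no unifier exists.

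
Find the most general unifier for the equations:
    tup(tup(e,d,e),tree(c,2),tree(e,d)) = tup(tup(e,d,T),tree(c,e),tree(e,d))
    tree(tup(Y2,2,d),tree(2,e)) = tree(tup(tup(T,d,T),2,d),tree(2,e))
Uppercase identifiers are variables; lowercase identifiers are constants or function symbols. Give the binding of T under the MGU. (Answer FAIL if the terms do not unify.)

FAIL

Decompose tup/3: tup(e,d,e) = tup(e,d,T),  tree(c,2) = tree(c,e),  tree(e,d) = tree(e,d).
Decompose tup/3: e = e,  d = d,  e = T.
Delete trivial equation e = e.
Delete trivial equation d = d.
Bind T := e; substituting into the one remaining equation that mentions T gives: tree(tup(Y2,2,d),tree(2,e)) = tree(tup(tup(e,d,e),2,d),tree(2,e)).
Decompose tree/2: c = c,  2 = e.
Delete trivial equation c = c.
Clash: constants 2 and e differ; no unifier exists.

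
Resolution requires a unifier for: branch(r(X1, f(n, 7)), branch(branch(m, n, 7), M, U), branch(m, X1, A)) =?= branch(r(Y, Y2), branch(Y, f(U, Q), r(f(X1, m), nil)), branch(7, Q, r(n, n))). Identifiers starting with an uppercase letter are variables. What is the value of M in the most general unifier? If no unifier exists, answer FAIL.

Decompose branch/3: r(X1, f(n, 7)) =?= r(Y, Y2),  branch(branch(m, n, 7), M, U) =?= branch(Y, f(U, Q), r(f(X1, m), nil)),  branch(m, X1, A) =?= branch(7, Q, r(n, n)).
Decompose r/2: X1 =?= Y,  f(n, 7) =?= Y2.
Bind X1 := Y; substituting into the 2 remaining equations that mention X1 gives: branch(branch(m, n, 7), M, U) =?= branch(Y, f(U, Q), r(f(Y, m), nil)),  branch(m, Y, A) =?= branch(7, Q, r(n, n)).
Bind Y2 := f(n, 7); no other remaining equation mentions Y2.
Decompose branch/3: branch(m, n, 7) =?= Y,  M =?= f(U, Q),  U =?= r(f(Y, m), nil).
Bind Y := branch(m, n, 7); substituting into the 2 remaining equations that mention Y gives: U =?= r(f(branch(m, n, 7), m), nil),  branch(m, branch(m, n, 7), A) =?= branch(7, Q, r(n, n)). Substituting into the earlier binding gives X1 := branch(m, n, 7).
Bind M := f(U, Q); no other remaining equation mentions M.
Bind U := r(f(branch(m, n, 7), m), nil); no other remaining equation mentions U. Substituting into the earlier binding gives M := f(r(f(branch(m, n, 7), m), nil), Q).
Decompose branch/3: m =?= 7,  branch(m, n, 7) =?= Q,  A =?= r(n, n).
Clash: constants m and 7 differ; no unifier exists.

FAIL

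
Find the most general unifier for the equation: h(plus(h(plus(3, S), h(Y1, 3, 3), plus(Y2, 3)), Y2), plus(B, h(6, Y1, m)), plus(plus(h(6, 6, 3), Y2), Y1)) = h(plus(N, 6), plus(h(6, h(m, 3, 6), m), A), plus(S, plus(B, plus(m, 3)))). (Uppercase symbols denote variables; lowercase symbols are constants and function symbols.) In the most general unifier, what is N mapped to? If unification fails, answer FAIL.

Decompose h/3: plus(h(plus(3, S), h(Y1, 3, 3), plus(Y2, 3)), Y2) = plus(N, 6),  plus(B, h(6, Y1, m)) = plus(h(6, h(m, 3, 6), m), A),  plus(plus(h(6, 6, 3), Y2), Y1) = plus(S, plus(B, plus(m, 3))).
Decompose plus/2: h(plus(3, S), h(Y1, 3, 3), plus(Y2, 3)) = N,  Y2 = 6.
Bind N := h(plus(3, S), h(Y1, 3, 3), plus(Y2, 3)); no other remaining equation mentions N.
Bind Y2 := 6; substituting into the one remaining equation that mentions Y2 gives: plus(plus(h(6, 6, 3), 6), Y1) = plus(S, plus(B, plus(m, 3))). Substituting into the earlier binding gives N := h(plus(3, S), h(Y1, 3, 3), plus(6, 3)).
Decompose plus/2: B = h(6, h(m, 3, 6), m),  h(6, Y1, m) = A.
Bind B := h(6, h(m, 3, 6), m); substituting into the one remaining equation that mentions B gives: plus(plus(h(6, 6, 3), 6), Y1) = plus(S, plus(h(6, h(m, 3, 6), m), plus(m, 3))).
Bind A := h(6, Y1, m); no other remaining equation mentions A.
Decompose plus/2: plus(h(6, 6, 3), 6) = S,  Y1 = plus(h(6, h(m, 3, 6), m), plus(m, 3)).
Bind S := plus(h(6, 6, 3), 6); no other remaining equation mentions S. Substituting into the earlier binding gives N := h(plus(3, plus(h(6, 6, 3), 6)), h(Y1, 3, 3), plus(6, 3)).
Bind Y1 := plus(h(6, h(m, 3, 6), m), plus(m, 3)). Substituting into the earlier bindings gives N := h(plus(3, plus(h(6, 6, 3), 6)), h(plus(h(6, h(m, 3, 6), m), plus(m, 3)), 3, 3), plus(6, 3)), A := h(6, plus(h(6, h(m, 3, 6), m), plus(m, 3)), m).
MGU = { N ↦ h(plus(3, plus(h(6, 6, 3), 6)), h(plus(h(6, h(m, 3, 6), m), plus(m, 3)), 3, 3), plus(6, 3)), Y2 ↦ 6, B ↦ h(6, h(m, 3, 6), m), A ↦ h(6, plus(h(6, h(m, 3, 6), m), plus(m, 3)), m), S ↦ plus(h(6, 6, 3), 6), Y1 ↦ plus(h(6, h(m, 3, 6), m), plus(m, 3)) }, so N ↦ h(plus(3, plus(h(6, 6, 3), 6)), h(plus(h(6, h(m, 3, 6), m), plus(m, 3)), 3, 3), plus(6, 3)).

h(plus(3, plus(h(6, 6, 3), 6)), h(plus(h(6, h(m, 3, 6), m), plus(m, 3)), 3, 3), plus(6, 3))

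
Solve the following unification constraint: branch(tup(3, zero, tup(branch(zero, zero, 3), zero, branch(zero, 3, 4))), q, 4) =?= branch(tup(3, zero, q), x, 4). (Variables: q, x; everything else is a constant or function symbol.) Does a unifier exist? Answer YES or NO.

Decompose branch/3: tup(3, zero, tup(branch(zero, zero, 3), zero, branch(zero, 3, 4))) =?= tup(3, zero, q),  q =?= x,  4 =?= 4.
Decompose tup/3: 3 =?= 3,  zero =?= zero,  tup(branch(zero, zero, 3), zero, branch(zero, 3, 4)) =?= q.
Delete trivial equation 3 =?= 3.
Delete trivial equation zero =?= zero.
Bind q := tup(branch(zero, zero, 3), zero, branch(zero, 3, 4)); substituting into the one remaining equation that mentions q gives: tup(branch(zero, zero, 3), zero, branch(zero, 3, 4)) =?= x.
Bind x := tup(branch(zero, zero, 3), zero, branch(zero, 3, 4)); no other remaining equation mentions x.
Delete trivial equation 4 =?= 4.
No equations remain and no clash or occurs-check failure arose, so a unifier exists.

YES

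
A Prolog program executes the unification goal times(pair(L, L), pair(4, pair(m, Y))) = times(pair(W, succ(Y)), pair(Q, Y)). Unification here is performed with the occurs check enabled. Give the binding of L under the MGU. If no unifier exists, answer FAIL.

FAIL

Decompose times/2: pair(L, L) = pair(W, succ(Y)),  pair(4, pair(m, Y)) = pair(Q, Y).
Decompose pair/2: L = W,  L = succ(Y).
Bind L := W; substituting into the one remaining equation that mentions L gives: W = succ(Y).
Bind W := succ(Y); no other remaining equation mentions W. Substituting into the earlier binding gives L := succ(Y).
Decompose pair/2: 4 = Q,  pair(m, Y) = Y.
Bind Q := 4; no other remaining equation mentions Q.
Occurs check fails: Y occurs in pair(m, Y); the equation Y = pair(m, Y) has no finite solution.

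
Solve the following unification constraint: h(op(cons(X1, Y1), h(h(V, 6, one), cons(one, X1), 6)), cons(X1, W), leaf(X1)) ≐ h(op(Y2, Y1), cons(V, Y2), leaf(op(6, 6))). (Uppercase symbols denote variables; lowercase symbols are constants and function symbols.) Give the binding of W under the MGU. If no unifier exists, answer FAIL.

Decompose h/3: op(cons(X1, Y1), h(h(V, 6, one), cons(one, X1), 6)) ≐ op(Y2, Y1),  cons(X1, W) ≐ cons(V, Y2),  leaf(X1) ≐ leaf(op(6, 6)).
Decompose op/2: cons(X1, Y1) ≐ Y2,  h(h(V, 6, one), cons(one, X1), 6) ≐ Y1.
Bind Y2 := cons(X1, Y1); substituting into the one remaining equation that mentions Y2 gives: cons(X1, W) ≐ cons(V, cons(X1, Y1)).
Bind Y1 := h(h(V, 6, one), cons(one, X1), 6); substituting into the one remaining equation that mentions Y1 gives: cons(X1, W) ≐ cons(V, cons(X1, h(h(V, 6, one), cons(one, X1), 6))). Substituting into the earlier binding gives Y2 := cons(X1, h(h(V, 6, one), cons(one, X1), 6)).
Decompose cons/2: X1 ≐ V,  W ≐ cons(X1, h(h(V, 6, one), cons(one, X1), 6)).
Bind X1 := V; substituting into the remaining equations gives: W ≐ cons(V, h(h(V, 6, one), cons(one, V), 6)),  leaf(V) ≐ leaf(op(6, 6)). Substituting into the earlier bindings gives Y2 := cons(V, h(h(V, 6, one), cons(one, V), 6)), Y1 := h(h(V, 6, one), cons(one, V), 6).
Bind W := cons(V, h(h(V, 6, one), cons(one, V), 6)); no other remaining equation mentions W.
Decompose leaf/1: V ≐ op(6, 6).
Bind V := op(6, 6). Substituting into the earlier bindings gives Y2 := cons(op(6, 6), h(h(op(6, 6), 6, one), cons(one, op(6, 6)), 6)), Y1 := h(h(op(6, 6), 6, one), cons(one, op(6, 6)), 6), X1 := op(6, 6), W := cons(op(6, 6), h(h(op(6, 6), 6, one), cons(one, op(6, 6)), 6)).
MGU = { Y2 ↦ cons(op(6, 6), h(h(op(6, 6), 6, one), cons(one, op(6, 6)), 6)), Y1 ↦ h(h(op(6, 6), 6, one), cons(one, op(6, 6)), 6), X1 ↦ op(6, 6), W ↦ cons(op(6, 6), h(h(op(6, 6), 6, one), cons(one, op(6, 6)), 6)), V ↦ op(6, 6) }, so W ↦ cons(op(6, 6), h(h(op(6, 6), 6, one), cons(one, op(6, 6)), 6)).

cons(op(6, 6), h(h(op(6, 6), 6, one), cons(one, op(6, 6)), 6))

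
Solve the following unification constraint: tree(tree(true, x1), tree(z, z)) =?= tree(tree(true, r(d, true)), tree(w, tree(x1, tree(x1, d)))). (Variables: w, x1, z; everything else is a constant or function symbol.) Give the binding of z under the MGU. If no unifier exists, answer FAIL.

Decompose tree/2: tree(true, x1) =?= tree(true, r(d, true)),  tree(z, z) =?= tree(w, tree(x1, tree(x1, d))).
Decompose tree/2: true =?= true,  x1 =?= r(d, true).
Delete trivial equation true =?= true.
Bind x1 := r(d, true); substituting into the remaining equation gives: tree(z, z) =?= tree(w, tree(r(d, true), tree(r(d, true), d))).
Decompose tree/2: z =?= w,  z =?= tree(r(d, true), tree(r(d, true), d)).
Bind z := w; substituting into the remaining equation gives: w =?= tree(r(d, true), tree(r(d, true), d)).
Bind w := tree(r(d, true), tree(r(d, true), d)). Substituting into the earlier binding gives z := tree(r(d, true), tree(r(d, true), d)).
MGU = { x1 -> r(d, true), z -> tree(r(d, true), tree(r(d, true), d)), w -> tree(r(d, true), tree(r(d, true), d)) }, so z -> tree(r(d, true), tree(r(d, true), d)).

tree(r(d, true), tree(r(d, true), d))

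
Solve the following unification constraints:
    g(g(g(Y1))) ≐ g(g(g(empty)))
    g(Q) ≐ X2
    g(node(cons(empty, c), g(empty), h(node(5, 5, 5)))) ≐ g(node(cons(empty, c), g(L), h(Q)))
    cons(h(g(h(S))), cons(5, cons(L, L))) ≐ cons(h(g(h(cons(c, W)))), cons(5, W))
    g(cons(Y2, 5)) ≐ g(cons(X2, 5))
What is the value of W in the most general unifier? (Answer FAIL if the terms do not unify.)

Decompose g/1: g(g(Y1)) ≐ g(g(empty)).
Decompose g/1: g(Y1) ≐ g(empty).
Decompose g/1: Y1 ≐ empty.
Bind Y1 := empty; no other remaining equation mentions Y1.
Bind X2 := g(Q); substituting into the one remaining equation that mentions X2 gives: g(cons(Y2, 5)) ≐ g(cons(g(Q), 5)).
Decompose g/1: node(cons(empty, c), g(empty), h(node(5, 5, 5))) ≐ node(cons(empty, c), g(L), h(Q)).
Decompose node/3: cons(empty, c) ≐ cons(empty, c),  g(empty) ≐ g(L),  h(node(5, 5, 5)) ≐ h(Q).
Delete trivial equation cons(empty, c) ≐ cons(empty, c).
Decompose g/1: empty ≐ L.
Bind L := empty; substituting into the one remaining equation that mentions L gives: cons(h(g(h(S))), cons(5, cons(empty, empty))) ≐ cons(h(g(h(cons(c, W)))), cons(5, W)).
Decompose h/1: node(5, 5, 5) ≐ Q.
Bind Q := node(5, 5, 5); substituting into the one remaining equation that mentions Q gives: g(cons(Y2, 5)) ≐ g(cons(g(node(5, 5, 5)), 5)). Substituting into the earlier binding gives X2 := g(node(5, 5, 5)).
Decompose cons/2: h(g(h(S))) ≐ h(g(h(cons(c, W)))),  cons(5, cons(empty, empty)) ≐ cons(5, W).
Decompose h/1: g(h(S)) ≐ g(h(cons(c, W))).
Decompose g/1: h(S) ≐ h(cons(c, W)).
Decompose h/1: S ≐ cons(c, W).
Bind S := cons(c, W); no other remaining equation mentions S.
Decompose cons/2: 5 ≐ 5,  cons(empty, empty) ≐ W.
Delete trivial equation 5 ≐ 5.
Bind W := cons(empty, empty); no other remaining equation mentions W. Substituting into the earlier binding gives S := cons(c, cons(empty, empty)).
Decompose g/1: cons(Y2, 5) ≐ cons(g(node(5, 5, 5)), 5).
Decompose cons/2: Y2 ≐ g(node(5, 5, 5)),  5 ≐ 5.
Bind Y2 := g(node(5, 5, 5)); no other remaining equation mentions Y2.
Delete trivial equation 5 ≐ 5.
MGU = { Y1 -> empty, X2 -> g(node(5, 5, 5)), L -> empty, Q -> node(5, 5, 5), S -> cons(c, cons(empty, empty)), W -> cons(empty, empty), Y2 -> g(node(5, 5, 5)) }, so W -> cons(empty, empty).

cons(empty, empty)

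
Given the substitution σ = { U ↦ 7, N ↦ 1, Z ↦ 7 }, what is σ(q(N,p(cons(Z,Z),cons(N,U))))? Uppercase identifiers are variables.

q(1,p(cons(7,7),cons(1,7)))

Replace each occurrence of U with 7.
Replace each occurrence of N with 1.
Replace each occurrence of Z with 7.
Result: q(1,p(cons(7,7),cons(1,7))).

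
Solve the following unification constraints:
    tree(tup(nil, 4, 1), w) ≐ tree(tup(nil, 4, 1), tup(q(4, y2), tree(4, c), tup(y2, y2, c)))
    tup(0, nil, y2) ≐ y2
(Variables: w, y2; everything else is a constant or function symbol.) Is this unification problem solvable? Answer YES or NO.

NO

Decompose tree/2: tup(nil, 4, 1) ≐ tup(nil, 4, 1),  w ≐ tup(q(4, y2), tree(4, c), tup(y2, y2, c)).
Delete trivial equation tup(nil, 4, 1) ≐ tup(nil, 4, 1).
Bind w := tup(q(4, y2), tree(4, c), tup(y2, y2, c)); no other remaining equation mentions w.
Occurs check fails: y2 occurs in tup(0, nil, y2); the equation y2 ≐ tup(0, nil, y2) has no finite solution.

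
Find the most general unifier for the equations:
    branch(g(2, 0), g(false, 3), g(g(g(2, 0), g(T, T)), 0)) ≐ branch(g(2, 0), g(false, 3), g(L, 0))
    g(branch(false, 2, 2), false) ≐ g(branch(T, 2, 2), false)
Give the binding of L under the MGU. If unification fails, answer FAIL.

g(g(2, 0), g(false, false))

Decompose branch/3: g(2, 0) ≐ g(2, 0),  g(false, 3) ≐ g(false, 3),  g(g(g(2, 0), g(T, T)), 0) ≐ g(L, 0).
Delete trivial equation g(2, 0) ≐ g(2, 0).
Delete trivial equation g(false, 3) ≐ g(false, 3).
Decompose g/2: g(g(2, 0), g(T, T)) ≐ L,  0 ≐ 0.
Bind L := g(g(2, 0), g(T, T)); no other remaining equation mentions L.
Delete trivial equation 0 ≐ 0.
Decompose g/2: branch(false, 2, 2) ≐ branch(T, 2, 2),  false ≐ false.
Decompose branch/3: false ≐ T,  2 ≐ 2,  2 ≐ 2.
Bind T := false; no other remaining equation mentions T. Substituting into the earlier binding gives L := g(g(2, 0), g(false, false)).
Delete trivial equation 2 ≐ 2.
Delete trivial equation 2 ≐ 2.
Delete trivial equation false ≐ false.
MGU = { L := g(g(2, 0), g(false, false)), T := false }, so L := g(g(2, 0), g(false, false)).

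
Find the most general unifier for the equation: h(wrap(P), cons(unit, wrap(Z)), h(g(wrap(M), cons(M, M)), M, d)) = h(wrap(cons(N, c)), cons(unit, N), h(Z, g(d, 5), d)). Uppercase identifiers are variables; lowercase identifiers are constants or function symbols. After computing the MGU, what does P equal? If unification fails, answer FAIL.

cons(wrap(g(wrap(g(d, 5)), cons(g(d, 5), g(d, 5)))), c)

Decompose h/3: wrap(P) = wrap(cons(N, c)),  cons(unit, wrap(Z)) = cons(unit, N),  h(g(wrap(M), cons(M, M)), M, d) = h(Z, g(d, 5), d).
Decompose wrap/1: P = cons(N, c).
Bind P := cons(N, c); no other remaining equation mentions P.
Decompose cons/2: unit = unit,  wrap(Z) = N.
Delete trivial equation unit = unit.
Bind N := wrap(Z); no other remaining equation mentions N. Substituting into the earlier binding gives P := cons(wrap(Z), c).
Decompose h/3: g(wrap(M), cons(M, M)) = Z,  M = g(d, 5),  d = d.
Bind Z := g(wrap(M), cons(M, M)); no other remaining equation mentions Z. Substituting into the earlier bindings gives P := cons(wrap(g(wrap(M), cons(M, M))), c), N := wrap(g(wrap(M), cons(M, M))).
Bind M := g(d, 5); no other remaining equation mentions M. Substituting into the earlier bindings gives P := cons(wrap(g(wrap(g(d, 5)), cons(g(d, 5), g(d, 5)))), c), N := wrap(g(wrap(g(d, 5)), cons(g(d, 5), g(d, 5)))), Z := g(wrap(g(d, 5)), cons(g(d, 5), g(d, 5))).
Delete trivial equation d = d.
MGU = { P ↦ cons(wrap(g(wrap(g(d, 5)), cons(g(d, 5), g(d, 5)))), c), N ↦ wrap(g(wrap(g(d, 5)), cons(g(d, 5), g(d, 5)))), Z ↦ g(wrap(g(d, 5)), cons(g(d, 5), g(d, 5))), M ↦ g(d, 5) }, so P ↦ cons(wrap(g(wrap(g(d, 5)), cons(g(d, 5), g(d, 5)))), c).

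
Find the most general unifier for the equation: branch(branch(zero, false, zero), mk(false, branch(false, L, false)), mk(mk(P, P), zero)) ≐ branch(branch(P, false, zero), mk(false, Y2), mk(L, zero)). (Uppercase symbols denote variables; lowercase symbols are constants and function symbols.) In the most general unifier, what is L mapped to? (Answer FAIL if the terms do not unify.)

mk(zero, zero)

Decompose branch/3: branch(zero, false, zero) ≐ branch(P, false, zero),  mk(false, branch(false, L, false)) ≐ mk(false, Y2),  mk(mk(P, P), zero) ≐ mk(L, zero).
Decompose branch/3: zero ≐ P,  false ≐ false,  zero ≐ zero.
Bind P := zero; substituting into the one remaining equation that mentions P gives: mk(mk(zero, zero), zero) ≐ mk(L, zero).
Delete trivial equation false ≐ false.
Delete trivial equation zero ≐ zero.
Decompose mk/2: false ≐ false,  branch(false, L, false) ≐ Y2.
Delete trivial equation false ≐ false.
Bind Y2 := branch(false, L, false); no other remaining equation mentions Y2.
Decompose mk/2: mk(zero, zero) ≐ L,  zero ≐ zero.
Bind L := mk(zero, zero); no other remaining equation mentions L. Substituting into the earlier binding gives Y2 := branch(false, mk(zero, zero), false).
Delete trivial equation zero ≐ zero.
MGU = { P -> zero, Y2 -> branch(false, mk(zero, zero), false), L -> mk(zero, zero) }, so L -> mk(zero, zero).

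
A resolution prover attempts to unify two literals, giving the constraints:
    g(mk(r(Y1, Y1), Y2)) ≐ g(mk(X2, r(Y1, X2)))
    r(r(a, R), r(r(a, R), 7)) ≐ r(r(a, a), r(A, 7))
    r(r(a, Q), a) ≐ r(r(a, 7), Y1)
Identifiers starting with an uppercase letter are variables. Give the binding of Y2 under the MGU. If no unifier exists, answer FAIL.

r(a, r(a, a))

Decompose g/1: mk(r(Y1, Y1), Y2) ≐ mk(X2, r(Y1, X2)).
Decompose mk/2: r(Y1, Y1) ≐ X2,  Y2 ≐ r(Y1, X2).
Bind X2 := r(Y1, Y1); substituting into the one remaining equation that mentions X2 gives: Y2 ≐ r(Y1, r(Y1, Y1)).
Bind Y2 := r(Y1, r(Y1, Y1)); no other remaining equation mentions Y2.
Decompose r/2: r(a, R) ≐ r(a, a),  r(r(a, R), 7) ≐ r(A, 7).
Decompose r/2: a ≐ a,  R ≐ a.
Delete trivial equation a ≐ a.
Bind R := a; substituting into the one remaining equation that mentions R gives: r(r(a, a), 7) ≐ r(A, 7).
Decompose r/2: r(a, a) ≐ A,  7 ≐ 7.
Bind A := r(a, a); no other remaining equation mentions A.
Delete trivial equation 7 ≐ 7.
Decompose r/2: r(a, Q) ≐ r(a, 7),  a ≐ Y1.
Decompose r/2: a ≐ a,  Q ≐ 7.
Delete trivial equation a ≐ a.
Bind Q := 7; no other remaining equation mentions Q.
Bind Y1 := a. Substituting into the earlier bindings gives X2 := r(a, a), Y2 := r(a, r(a, a)).
MGU = { X2 ↦ r(a, a), Y2 ↦ r(a, r(a, a)), R ↦ a, A ↦ r(a, a), Q ↦ 7, Y1 ↦ a }, so Y2 ↦ r(a, r(a, a)).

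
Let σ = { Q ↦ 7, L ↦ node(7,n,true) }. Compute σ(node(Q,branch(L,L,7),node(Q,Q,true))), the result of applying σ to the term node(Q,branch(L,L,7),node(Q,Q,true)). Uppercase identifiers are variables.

Replace each occurrence of Q with 7.
Replace each occurrence of L with node(7,n,true).
Result: node(7,branch(node(7,n,true),node(7,n,true),7),node(7,7,true)).

node(7,branch(node(7,n,true),node(7,n,true),7),node(7,7,true))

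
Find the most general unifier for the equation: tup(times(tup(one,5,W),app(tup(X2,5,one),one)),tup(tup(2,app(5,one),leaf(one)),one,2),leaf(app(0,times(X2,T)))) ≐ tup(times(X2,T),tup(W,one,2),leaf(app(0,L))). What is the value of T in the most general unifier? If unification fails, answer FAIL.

app(tup(tup(one,5,tup(2,app(5,one),leaf(one))),5,one),one)

Decompose tup/3: times(tup(one,5,W),app(tup(X2,5,one),one)) ≐ times(X2,T),  tup(tup(2,app(5,one),leaf(one)),one,2) ≐ tup(W,one,2),  leaf(app(0,times(X2,T))) ≐ leaf(app(0,L)).
Decompose times/2: tup(one,5,W) ≐ X2,  app(tup(X2,5,one),one) ≐ T.
Bind X2 := tup(one,5,W); substituting into the 2 remaining equations that mention X2 gives: app(tup(tup(one,5,W),5,one),one) ≐ T,  leaf(app(0,times(tup(one,5,W),T))) ≐ leaf(app(0,L)).
Bind T := app(tup(tup(one,5,W),5,one),one); substituting into the one remaining equation that mentions T gives: leaf(app(0,times(tup(one,5,W),app(tup(tup(one,5,W),5,one),one)))) ≐ leaf(app(0,L)).
Decompose tup/3: tup(2,app(5,one),leaf(one)) ≐ W,  one ≐ one,  2 ≐ 2.
Bind W := tup(2,app(5,one),leaf(one)); substituting into the one remaining equation that mentions W gives: leaf(app(0,times(tup(one,5,tup(2,app(5,one),leaf(one))),app(tup(tup(one,5,tup(2,app(5,one),leaf(one))),5,one),one)))) ≐ leaf(app(0,L)). Substituting into the earlier bindings gives X2 := tup(one,5,tup(2,app(5,one),leaf(one))), T := app(tup(tup(one,5,tup(2,app(5,one),leaf(one))),5,one),one).
Delete trivial equation one ≐ one.
Delete trivial equation 2 ≐ 2.
Decompose leaf/1: app(0,times(tup(one,5,tup(2,app(5,one),leaf(one))),app(tup(tup(one,5,tup(2,app(5,one),leaf(one))),5,one),one))) ≐ app(0,L).
Decompose app/2: 0 ≐ 0,  times(tup(one,5,tup(2,app(5,one),leaf(one))),app(tup(tup(one,5,tup(2,app(5,one),leaf(one))),5,one),one)) ≐ L.
Delete trivial equation 0 ≐ 0.
Bind L := times(tup(one,5,tup(2,app(5,one),leaf(one))),app(tup(tup(one,5,tup(2,app(5,one),leaf(one))),5,one),one)).
MGU = { X2 := tup(one,5,tup(2,app(5,one),leaf(one))), T := app(tup(tup(one,5,tup(2,app(5,one),leaf(one))),5,one),one), W := tup(2,app(5,one),leaf(one)), L := times(tup(one,5,tup(2,app(5,one),leaf(one))),app(tup(tup(one,5,tup(2,app(5,one),leaf(one))),5,one),one)) }, so T := app(tup(tup(one,5,tup(2,app(5,one),leaf(one))),5,one),one).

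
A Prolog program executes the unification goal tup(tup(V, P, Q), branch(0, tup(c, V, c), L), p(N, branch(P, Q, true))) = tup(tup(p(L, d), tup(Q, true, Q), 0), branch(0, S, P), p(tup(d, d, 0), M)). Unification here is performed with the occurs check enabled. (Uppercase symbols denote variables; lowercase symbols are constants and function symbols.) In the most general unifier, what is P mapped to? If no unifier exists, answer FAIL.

tup(0, true, 0)

Decompose tup/3: tup(V, P, Q) = tup(p(L, d), tup(Q, true, Q), 0),  branch(0, tup(c, V, c), L) = branch(0, S, P),  p(N, branch(P, Q, true)) = p(tup(d, d, 0), M).
Decompose tup/3: V = p(L, d),  P = tup(Q, true, Q),  Q = 0.
Bind V := p(L, d); substituting into the one remaining equation that mentions V gives: branch(0, tup(c, p(L, d), c), L) = branch(0, S, P).
Bind P := tup(Q, true, Q); substituting into the 2 remaining equations that mention P gives: branch(0, tup(c, p(L, d), c), L) = branch(0, S, tup(Q, true, Q)),  p(N, branch(tup(Q, true, Q), Q, true)) = p(tup(d, d, 0), M).
Bind Q := 0; substituting into the remaining equations gives: branch(0, tup(c, p(L, d), c), L) = branch(0, S, tup(0, true, 0)),  p(N, branch(tup(0, true, 0), 0, true)) = p(tup(d, d, 0), M). Substituting into the earlier binding gives P := tup(0, true, 0).
Decompose branch/3: 0 = 0,  tup(c, p(L, d), c) = S,  L = tup(0, true, 0).
Delete trivial equation 0 = 0.
Bind S := tup(c, p(L, d), c); no other remaining equation mentions S.
Bind L := tup(0, true, 0); no other remaining equation mentions L. Substituting into the earlier bindings gives V := p(tup(0, true, 0), d), S := tup(c, p(tup(0, true, 0), d), c).
Decompose p/2: N = tup(d, d, 0),  branch(tup(0, true, 0), 0, true) = M.
Bind N := tup(d, d, 0); no other remaining equation mentions N.
Bind M := branch(tup(0, true, 0), 0, true).
MGU = { V = p(tup(0, true, 0), d), P = tup(0, true, 0), Q = 0, S = tup(c, p(tup(0, true, 0), d), c), L = tup(0, true, 0), N = tup(d, d, 0), M = branch(tup(0, true, 0), 0, true) }, so P = tup(0, true, 0).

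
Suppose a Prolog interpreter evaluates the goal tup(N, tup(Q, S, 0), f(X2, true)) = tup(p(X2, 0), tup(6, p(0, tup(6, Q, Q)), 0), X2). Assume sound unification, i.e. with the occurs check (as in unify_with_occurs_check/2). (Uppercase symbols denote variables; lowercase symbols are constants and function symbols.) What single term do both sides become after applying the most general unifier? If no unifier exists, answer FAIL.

FAIL

Decompose tup/3: N = p(X2, 0),  tup(Q, S, 0) = tup(6, p(0, tup(6, Q, Q)), 0),  f(X2, true) = X2.
Bind N := p(X2, 0); no other remaining equation mentions N.
Decompose tup/3: Q = 6,  S = p(0, tup(6, Q, Q)),  0 = 0.
Bind Q := 6; substituting into the one remaining equation that mentions Q gives: S = p(0, tup(6, 6, 6)).
Bind S := p(0, tup(6, 6, 6)); no other remaining equation mentions S.
Delete trivial equation 0 = 0.
Occurs check fails: X2 occurs in f(X2, true); the equation X2 = f(X2, true) has no finite solution.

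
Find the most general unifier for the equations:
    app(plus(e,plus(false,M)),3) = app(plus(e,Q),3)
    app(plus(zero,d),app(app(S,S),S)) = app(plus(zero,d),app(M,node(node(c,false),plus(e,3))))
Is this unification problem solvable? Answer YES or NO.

Decompose app/2: plus(e,plus(false,M)) = plus(e,Q),  3 = 3.
Decompose plus/2: e = e,  plus(false,M) = Q.
Delete trivial equation e = e.
Bind Q := plus(false,M); no other remaining equation mentions Q.
Delete trivial equation 3 = 3.
Decompose app/2: plus(zero,d) = plus(zero,d),  app(app(S,S),S) = app(M,node(node(c,false),plus(e,3))).
Delete trivial equation plus(zero,d) = plus(zero,d).
Decompose app/2: app(S,S) = M,  S = node(node(c,false),plus(e,3)).
Bind M := app(S,S); no other remaining equation mentions M. Substituting into the earlier binding gives Q := plus(false,app(S,S)).
Bind S := node(node(c,false),plus(e,3)). Substituting into the earlier bindings gives Q := plus(false,app(node(node(c,false),plus(e,3)),node(node(c,false),plus(e,3)))), M := app(node(node(c,false),plus(e,3)),node(node(c,false),plus(e,3))).
No equations remain and no clash or occurs-check failure arose, so a unifier exists.

YES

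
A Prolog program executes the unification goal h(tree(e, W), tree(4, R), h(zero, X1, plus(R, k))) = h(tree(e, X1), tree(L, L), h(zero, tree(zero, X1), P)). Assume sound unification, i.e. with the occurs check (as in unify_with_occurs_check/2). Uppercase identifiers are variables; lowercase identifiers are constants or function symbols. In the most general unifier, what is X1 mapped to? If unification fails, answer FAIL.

FAIL

Decompose h/3: tree(e, W) = tree(e, X1),  tree(4, R) = tree(L, L),  h(zero, X1, plus(R, k)) = h(zero, tree(zero, X1), P).
Decompose tree/2: e = e,  W = X1.
Delete trivial equation e = e.
Bind W := X1; no other remaining equation mentions W.
Decompose tree/2: 4 = L,  R = L.
Bind L := 4; substituting into the one remaining equation that mentions L gives: R = 4.
Bind R := 4; substituting into the remaining equation gives: h(zero, X1, plus(4, k)) = h(zero, tree(zero, X1), P).
Decompose h/3: zero = zero,  X1 = tree(zero, X1),  plus(4, k) = P.
Delete trivial equation zero = zero.
Occurs check fails: X1 occurs in tree(zero, X1); the equation X1 = tree(zero, X1) has no finite solution.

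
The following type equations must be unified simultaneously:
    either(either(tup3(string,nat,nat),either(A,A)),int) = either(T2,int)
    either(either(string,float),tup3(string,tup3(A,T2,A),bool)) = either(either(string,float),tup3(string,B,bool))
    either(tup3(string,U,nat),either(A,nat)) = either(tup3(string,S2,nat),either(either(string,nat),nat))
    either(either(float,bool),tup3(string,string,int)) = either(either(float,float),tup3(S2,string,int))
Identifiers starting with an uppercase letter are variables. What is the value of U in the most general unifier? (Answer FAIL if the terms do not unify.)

Decompose either/2: either(tup3(string,nat,nat),either(A,A)) = T2,  int = int.
Bind T2 := either(tup3(string,nat,nat),either(A,A)); substituting into the one remaining equation that mentions T2 gives: either(either(string,float),tup3(string,tup3(A,either(tup3(string,nat,nat),either(A,A)),A),bool)) = either(either(string,float),tup3(string,B,bool)).
Delete trivial equation int = int.
Decompose either/2: either(string,float) = either(string,float),  tup3(string,tup3(A,either(tup3(string,nat,nat),either(A,A)),A),bool) = tup3(string,B,bool).
Delete trivial equation either(string,float) = either(string,float).
Decompose tup3/3: string = string,  tup3(A,either(tup3(string,nat,nat),either(A,A)),A) = B,  bool = bool.
Delete trivial equation string = string.
Bind B := tup3(A,either(tup3(string,nat,nat),either(A,A)),A); no other remaining equation mentions B.
Delete trivial equation bool = bool.
Decompose either/2: tup3(string,U,nat) = tup3(string,S2,nat),  either(A,nat) = either(either(string,nat),nat).
Decompose tup3/3: string = string,  U = S2,  nat = nat.
Delete trivial equation string = string.
Bind U := S2; no other remaining equation mentions U.
Delete trivial equation nat = nat.
Decompose either/2: A = either(string,nat),  nat = nat.
Bind A := either(string,nat); no other remaining equation mentions A. Substituting into the earlier bindings gives T2 := either(tup3(string,nat,nat),either(either(string,nat),either(string,nat))), B := tup3(either(string,nat),either(tup3(string,nat,nat),either(either(string,nat),either(string,nat))),either(string,nat)).
Delete trivial equation nat = nat.
Decompose either/2: either(float,bool) = either(float,float),  tup3(string,string,int) = tup3(S2,string,int).
Decompose either/2: float = float,  bool = float.
Delete trivial equation float = float.
Clash: constants bool and float differ; no unifier exists.

FAIL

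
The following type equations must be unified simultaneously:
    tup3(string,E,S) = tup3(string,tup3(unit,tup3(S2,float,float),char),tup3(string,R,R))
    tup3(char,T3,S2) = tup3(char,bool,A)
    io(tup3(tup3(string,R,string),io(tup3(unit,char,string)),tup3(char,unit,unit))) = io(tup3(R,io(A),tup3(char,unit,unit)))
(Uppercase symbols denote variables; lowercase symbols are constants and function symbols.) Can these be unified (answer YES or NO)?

NO

Decompose tup3/3: string = string,  E = tup3(unit,tup3(S2,float,float),char),  S = tup3(string,R,R).
Delete trivial equation string = string.
Bind E := tup3(unit,tup3(S2,float,float),char); no other remaining equation mentions E.
Bind S := tup3(string,R,R); no other remaining equation mentions S.
Decompose tup3/3: char = char,  T3 = bool,  S2 = A.
Delete trivial equation char = char.
Bind T3 := bool; no other remaining equation mentions T3.
Bind S2 := A; no other remaining equation mentions S2. Substituting into the earlier binding gives E := tup3(unit,tup3(A,float,float),char).
Decompose io/1: tup3(tup3(string,R,string),io(tup3(unit,char,string)),tup3(char,unit,unit)) = tup3(R,io(A),tup3(char,unit,unit)).
Decompose tup3/3: tup3(string,R,string) = R,  io(tup3(unit,char,string)) = io(A),  tup3(char,unit,unit) = tup3(char,unit,unit).
Occurs check fails: R occurs in tup3(string,R,string); the equation R = tup3(string,R,string) has no finite solution.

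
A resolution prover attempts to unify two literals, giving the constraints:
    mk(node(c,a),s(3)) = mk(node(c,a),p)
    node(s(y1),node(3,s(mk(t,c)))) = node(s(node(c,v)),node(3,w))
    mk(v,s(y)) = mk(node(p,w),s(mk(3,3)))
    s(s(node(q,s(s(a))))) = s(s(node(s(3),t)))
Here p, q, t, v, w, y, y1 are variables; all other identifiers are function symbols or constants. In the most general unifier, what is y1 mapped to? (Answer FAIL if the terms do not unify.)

node(c,node(s(3),s(mk(s(s(a)),c))))

Decompose mk/2: node(c,a) = node(c,a),  s(3) = p.
Delete trivial equation node(c,a) = node(c,a).
Bind p := s(3); substituting into the one remaining equation that mentions p gives: mk(v,s(y)) = mk(node(s(3),w),s(mk(3,3))).
Decompose node/2: s(y1) = s(node(c,v)),  node(3,s(mk(t,c))) = node(3,w).
Decompose s/1: y1 = node(c,v).
Bind y1 := node(c,v); no other remaining equation mentions y1.
Decompose node/2: 3 = 3,  s(mk(t,c)) = w.
Delete trivial equation 3 = 3.
Bind w := s(mk(t,c)); substituting into the one remaining equation that mentions w gives: mk(v,s(y)) = mk(node(s(3),s(mk(t,c))),s(mk(3,3))).
Decompose mk/2: v = node(s(3),s(mk(t,c))),  s(y) = s(mk(3,3)).
Bind v := node(s(3),s(mk(t,c))); no other remaining equation mentions v. Substituting into the earlier binding gives y1 := node(c,node(s(3),s(mk(t,c)))).
Decompose s/1: y = mk(3,3).
Bind y := mk(3,3); no other remaining equation mentions y.
Decompose s/1: s(node(q,s(s(a)))) = s(node(s(3),t)).
Decompose s/1: node(q,s(s(a))) = node(s(3),t).
Decompose node/2: q = s(3),  s(s(a)) = t.
Bind q := s(3); no other remaining equation mentions q.
Bind t := s(s(a)). Substituting into the earlier bindings gives y1 := node(c,node(s(3),s(mk(s(s(a)),c)))), w := s(mk(s(s(a)),c)), v := node(s(3),s(mk(s(s(a)),c))).
MGU = { p -> s(3), y1 -> node(c,node(s(3),s(mk(s(s(a)),c)))), w -> s(mk(s(s(a)),c)), v -> node(s(3),s(mk(s(s(a)),c))), y -> mk(3,3), q -> s(3), t -> s(s(a)) }, so y1 -> node(c,node(s(3),s(mk(s(s(a)),c)))).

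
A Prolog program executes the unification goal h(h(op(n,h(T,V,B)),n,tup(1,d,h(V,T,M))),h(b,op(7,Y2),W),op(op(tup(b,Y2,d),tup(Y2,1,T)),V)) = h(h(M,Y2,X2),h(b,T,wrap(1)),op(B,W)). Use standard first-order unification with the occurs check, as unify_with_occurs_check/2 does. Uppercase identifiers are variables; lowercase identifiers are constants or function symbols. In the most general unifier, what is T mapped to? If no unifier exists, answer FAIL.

Decompose h/3: h(op(n,h(T,V,B)),n,tup(1,d,h(V,T,M))) = h(M,Y2,X2),  h(b,op(7,Y2),W) = h(b,T,wrap(1)),  op(op(tup(b,Y2,d),tup(Y2,1,T)),V) = op(B,W).
Decompose h/3: op(n,h(T,V,B)) = M,  n = Y2,  tup(1,d,h(V,T,M)) = X2.
Bind M := op(n,h(T,V,B)); substituting into the one remaining equation that mentions M gives: tup(1,d,h(V,T,op(n,h(T,V,B)))) = X2.
Bind Y2 := n; substituting into the 2 remaining equations that mention Y2 gives: h(b,op(7,n),W) = h(b,T,wrap(1)),  op(op(tup(b,n,d),tup(n,1,T)),V) = op(B,W).
Bind X2 := tup(1,d,h(V,T,op(n,h(T,V,B)))); no other remaining equation mentions X2.
Decompose h/3: b = b,  op(7,n) = T,  W = wrap(1).
Delete trivial equation b = b.
Bind T := op(7,n); substituting into the one remaining equation that mentions T gives: op(op(tup(b,n,d),tup(n,1,op(7,n))),V) = op(B,W). Substituting into the earlier bindings gives M := op(n,h(op(7,n),V,B)), X2 := tup(1,d,h(V,op(7,n),op(n,h(op(7,n),V,B)))).
Bind W := wrap(1); substituting into the remaining equation gives: op(op(tup(b,n,d),tup(n,1,op(7,n))),V) = op(B,wrap(1)).
Decompose op/2: op(tup(b,n,d),tup(n,1,op(7,n))) = B,  V = wrap(1).
Bind B := op(tup(b,n,d),tup(n,1,op(7,n))); no other remaining equation mentions B. Substituting into the earlier bindings gives M := op(n,h(op(7,n),V,op(tup(b,n,d),tup(n,1,op(7,n))))), X2 := tup(1,d,h(V,op(7,n),op(n,h(op(7,n),V,op(tup(b,n,d),tup(n,1,op(7,n))))))).
Bind V := wrap(1). Substituting into the earlier bindings gives M := op(n,h(op(7,n),wrap(1),op(tup(b,n,d),tup(n,1,op(7,n))))), X2 := tup(1,d,h(wrap(1),op(7,n),op(n,h(op(7,n),wrap(1),op(tup(b,n,d),tup(n,1,op(7,n))))))).
MGU = { M = op(n,h(op(7,n),wrap(1),op(tup(b,n,d),tup(n,1,op(7,n))))), Y2 = n, X2 = tup(1,d,h(wrap(1),op(7,n),op(n,h(op(7,n),wrap(1),op(tup(b,n,d),tup(n,1,op(7,n))))))), T = op(7,n), W = wrap(1), B = op(tup(b,n,d),tup(n,1,op(7,n))), V = wrap(1) }, so T = op(7,n).

op(7,n)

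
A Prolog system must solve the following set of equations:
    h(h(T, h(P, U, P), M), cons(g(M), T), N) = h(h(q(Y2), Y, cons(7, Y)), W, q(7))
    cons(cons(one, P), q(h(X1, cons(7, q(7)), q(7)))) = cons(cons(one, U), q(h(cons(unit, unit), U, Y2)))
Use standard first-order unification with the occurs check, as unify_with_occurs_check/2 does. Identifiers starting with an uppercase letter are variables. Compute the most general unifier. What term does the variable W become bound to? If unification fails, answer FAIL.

cons(g(cons(7, h(cons(7, q(7)), cons(7, q(7)), cons(7, q(7))))), q(q(7)))

Decompose h/3: h(T, h(P, U, P), M) = h(q(Y2), Y, cons(7, Y)),  cons(g(M), T) = W,  N = q(7).
Decompose h/3: T = q(Y2),  h(P, U, P) = Y,  M = cons(7, Y).
Bind T := q(Y2); substituting into the one remaining equation that mentions T gives: cons(g(M), q(Y2)) = W.
Bind Y := h(P, U, P); substituting into the one remaining equation that mentions Y gives: M = cons(7, h(P, U, P)).
Bind M := cons(7, h(P, U, P)); substituting into the one remaining equation that mentions M gives: cons(g(cons(7, h(P, U, P))), q(Y2)) = W.
Bind W := cons(g(cons(7, h(P, U, P))), q(Y2)); no other remaining equation mentions W.
Bind N := q(7); no other remaining equation mentions N.
Decompose cons/2: cons(one, P) = cons(one, U),  q(h(X1, cons(7, q(7)), q(7))) = q(h(cons(unit, unit), U, Y2)).
Decompose cons/2: one = one,  P = U.
Delete trivial equation one = one.
Bind P := U; no other remaining equation mentions P. Substituting into the earlier bindings gives Y := h(U, U, U), M := cons(7, h(U, U, U)), W := cons(g(cons(7, h(U, U, U))), q(Y2)).
Decompose q/1: h(X1, cons(7, q(7)), q(7)) = h(cons(unit, unit), U, Y2).
Decompose h/3: X1 = cons(unit, unit),  cons(7, q(7)) = U,  q(7) = Y2.
Bind X1 := cons(unit, unit); no other remaining equation mentions X1.
Bind U := cons(7, q(7)); no other remaining equation mentions U. Substituting into the earlier bindings gives Y := h(cons(7, q(7)), cons(7, q(7)), cons(7, q(7))), M := cons(7, h(cons(7, q(7)), cons(7, q(7)), cons(7, q(7)))), W := cons(g(cons(7, h(cons(7, q(7)), cons(7, q(7)), cons(7, q(7))))), q(Y2)), P := cons(7, q(7)).
Bind Y2 := q(7). Substituting into the earlier bindings gives T := q(q(7)), W := cons(g(cons(7, h(cons(7, q(7)), cons(7, q(7)), cons(7, q(7))))), q(q(7))).
MGU = { T = q(q(7)), Y = h(cons(7, q(7)), cons(7, q(7)), cons(7, q(7))), M = cons(7, h(cons(7, q(7)), cons(7, q(7)), cons(7, q(7)))), W = cons(g(cons(7, h(cons(7, q(7)), cons(7, q(7)), cons(7, q(7))))), q(q(7))), N = q(7), P = cons(7, q(7)), X1 = cons(unit, unit), U = cons(7, q(7)), Y2 = q(7) }, so W = cons(g(cons(7, h(cons(7, q(7)), cons(7, q(7)), cons(7, q(7))))), q(q(7))).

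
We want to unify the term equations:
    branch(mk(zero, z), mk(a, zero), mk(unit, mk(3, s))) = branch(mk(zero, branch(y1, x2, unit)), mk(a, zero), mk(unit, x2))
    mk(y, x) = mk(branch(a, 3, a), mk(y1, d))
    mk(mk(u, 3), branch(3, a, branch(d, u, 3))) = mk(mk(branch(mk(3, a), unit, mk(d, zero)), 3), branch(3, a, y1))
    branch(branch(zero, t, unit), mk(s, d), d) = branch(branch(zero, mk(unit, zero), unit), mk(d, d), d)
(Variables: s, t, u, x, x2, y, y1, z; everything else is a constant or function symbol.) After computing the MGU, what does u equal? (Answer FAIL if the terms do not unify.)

branch(mk(3, a), unit, mk(d, zero))

Decompose branch/3: mk(zero, z) = mk(zero, branch(y1, x2, unit)),  mk(a, zero) = mk(a, zero),  mk(unit, mk(3, s)) = mk(unit, x2).
Decompose mk/2: zero = zero,  z = branch(y1, x2, unit).
Delete trivial equation zero = zero.
Bind z := branch(y1, x2, unit); no other remaining equation mentions z.
Delete trivial equation mk(a, zero) = mk(a, zero).
Decompose mk/2: unit = unit,  mk(3, s) = x2.
Delete trivial equation unit = unit.
Bind x2 := mk(3, s); no other remaining equation mentions x2. Substituting into the earlier binding gives z := branch(y1, mk(3, s), unit).
Decompose mk/2: y = branch(a, 3, a),  x = mk(y1, d).
Bind y := branch(a, 3, a); no other remaining equation mentions y.
Bind x := mk(y1, d); no other remaining equation mentions x.
Decompose mk/2: mk(u, 3) = mk(branch(mk(3, a), unit, mk(d, zero)), 3),  branch(3, a, branch(d, u, 3)) = branch(3, a, y1).
Decompose mk/2: u = branch(mk(3, a), unit, mk(d, zero)),  3 = 3.
Bind u := branch(mk(3, a), unit, mk(d, zero)); substituting into the one remaining equation that mentions u gives: branch(3, a, branch(d, branch(mk(3, a), unit, mk(d, zero)), 3)) = branch(3, a, y1).
Delete trivial equation 3 = 3.
Decompose branch/3: 3 = 3,  a = a,  branch(d, branch(mk(3, a), unit, mk(d, zero)), 3) = y1.
Delete trivial equation 3 = 3.
Delete trivial equation a = a.
Bind y1 := branch(d, branch(mk(3, a), unit, mk(d, zero)), 3); no other remaining equation mentions y1. Substituting into the earlier bindings gives z := branch(branch(d, branch(mk(3, a), unit, mk(d, zero)), 3), mk(3, s), unit), x := mk(branch(d, branch(mk(3, a), unit, mk(d, zero)), 3), d).
Decompose branch/3: branch(zero, t, unit) = branch(zero, mk(unit, zero), unit),  mk(s, d) = mk(d, d),  d = d.
Decompose branch/3: zero = zero,  t = mk(unit, zero),  unit = unit.
Delete trivial equation zero = zero.
Bind t := mk(unit, zero); no other remaining equation mentions t.
Delete trivial equation unit = unit.
Decompose mk/2: s = d,  d = d.
Bind s := d; no other remaining equation mentions s. Substituting into the earlier bindings gives z := branch(branch(d, branch(mk(3, a), unit, mk(d, zero)), 3), mk(3, d), unit), x2 := mk(3, d).
Delete trivial equation d = d.
Delete trivial equation d = d.
MGU = { z -> branch(branch(d, branch(mk(3, a), unit, mk(d, zero)), 3), mk(3, d), unit), x2 -> mk(3, d), y -> branch(a, 3, a), x -> mk(branch(d, branch(mk(3, a), unit, mk(d, zero)), 3), d), u -> branch(mk(3, a), unit, mk(d, zero)), y1 -> branch(d, branch(mk(3, a), unit, mk(d, zero)), 3), t -> mk(unit, zero), s -> d }, so u -> branch(mk(3, a), unit, mk(d, zero)).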